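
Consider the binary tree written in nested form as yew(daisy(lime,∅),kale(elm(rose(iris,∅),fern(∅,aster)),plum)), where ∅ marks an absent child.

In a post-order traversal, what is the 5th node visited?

Post-order visits the left subtree, then the right subtree, then the node.
At yew: go left to daisy.
  At daisy: go left to lime.
    lime is a leaf — visit lime.
  At daisy: no right child.
  Visit daisy.
At yew: go right to kale.
  At kale: go left to elm.
    At elm: go left to rose.
      At rose: go left to iris.
        iris is a leaf — visit iris.
      At rose: no right child.
      Visit rose.
    At elm: go right to fern.
      At fern: no left child.
      At fern: go right to aster.
        aster is a leaf — visit aster.
      Visit fern.
    Visit elm.
  At kale: go right to plum.
    plum is a leaf — visit plum.
  Visit kale.
Visit yew.
Full post-order sequence: lime, daisy, iris, rose, aster, fern, elm, plum, kale, yew.

aster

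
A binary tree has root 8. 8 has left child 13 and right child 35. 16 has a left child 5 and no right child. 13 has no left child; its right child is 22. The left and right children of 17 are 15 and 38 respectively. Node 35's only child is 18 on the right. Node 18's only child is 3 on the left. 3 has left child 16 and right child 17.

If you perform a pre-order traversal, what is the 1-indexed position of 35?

Pre-order visits the node, then its left subtree, then its right subtree.
Visit 8.
At 8: go left to 13.
  Visit 13.
  At 13: no left child.
  At 13: go right to 22.
    22 is a leaf — visit 22.
At 8: go right to 35.
  Visit 35.
  At 35: no left child.
  At 35: go right to 18.
    Visit 18.
    At 18: go left to 3.
      Visit 3.
      At 3: go left to 16.
        Visit 16.
        At 16: go left to 5.
          5 is a leaf — visit 5.
        At 16: no right child.
      At 3: go right to 17.
        Visit 17.
        At 17: go left to 15.
          15 is a leaf — visit 15.
        At 17: go right to 38.
          38 is a leaf — visit 38.
    At 18: no right child.
Full pre-order sequence: 8, 13, 22, 35, 18, 3, 16, 5, 17, 15, 38.

4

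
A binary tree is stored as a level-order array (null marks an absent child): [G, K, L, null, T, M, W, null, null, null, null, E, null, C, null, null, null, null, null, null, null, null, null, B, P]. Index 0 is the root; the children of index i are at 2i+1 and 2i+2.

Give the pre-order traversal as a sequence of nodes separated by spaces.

G K T L M E B P W C

Pre-order visits the node, then its left subtree, then its right subtree.
Visit G.
At G: go left to K.
  Visit K.
  At K: no left child.
  At K: go right to T.
    T is a leaf — visit T.
At G: go right to L.
  Visit L.
  At L: go left to M.
    Visit M.
    At M: go left to E.
      Visit E.
      At E: go left to B.
        B is a leaf — visit B.
      At E: go right to P.
        P is a leaf — visit P.
    At M: no right child.
  At L: go right to W.
    Visit W.
    At W: go left to C.
      C is a leaf — visit C.
    At W: no right child.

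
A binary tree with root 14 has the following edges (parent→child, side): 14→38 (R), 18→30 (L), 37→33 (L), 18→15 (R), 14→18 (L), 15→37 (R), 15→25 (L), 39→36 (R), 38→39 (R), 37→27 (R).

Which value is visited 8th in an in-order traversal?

14

In-order visits the left subtree, then the node, then the right subtree.
At 14: go left to 18.
  At 18: go left to 30.
    30 is a leaf — visit 30.
  Visit 18.
  At 18: go right to 15.
    At 15: go left to 25.
      25 is a leaf — visit 25.
    Visit 15.
    At 15: go right to 37.
      At 37: go left to 33.
        33 is a leaf — visit 33.
      Visit 37.
      At 37: go right to 27.
        27 is a leaf — visit 27.
Visit 14.
At 14: go right to 38.
  At 38: no left child.
  Visit 38.
  At 38: go right to 39.
    At 39: no left child.
    Visit 39.
    At 39: go right to 36.
      36 is a leaf — visit 36.
Full in-order sequence: 30, 18, 25, 15, 33, 37, 27, 14, 38, 39, 36.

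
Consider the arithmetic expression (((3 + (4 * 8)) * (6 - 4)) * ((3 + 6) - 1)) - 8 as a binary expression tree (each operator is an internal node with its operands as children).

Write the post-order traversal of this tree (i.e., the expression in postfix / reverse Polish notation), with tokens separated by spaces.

Post-order on an expression tree gives postfix notation: for each operator, emit left operand, right operand, then the operator.

3 4 8 * + 6 4 - * 3 6 + 1 - * 8 -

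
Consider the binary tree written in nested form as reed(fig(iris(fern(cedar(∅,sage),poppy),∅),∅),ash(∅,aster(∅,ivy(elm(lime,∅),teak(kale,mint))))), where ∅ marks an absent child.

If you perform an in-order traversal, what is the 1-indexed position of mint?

15

In-order visits the left subtree, then the node, then the right subtree.
At reed: go left to fig.
  At fig: go left to iris.
    At iris: go left to fern.
      At fern: go left to cedar.
        At cedar: no left child.
        Visit cedar.
        At cedar: go right to sage.
          sage is a leaf — visit sage.
      Visit fern.
      At fern: go right to poppy.
        poppy is a leaf — visit poppy.
    Visit iris.
    At iris: no right child.
  Visit fig.
  At fig: no right child.
Visit reed.
At reed: go right to ash.
  At ash: no left child.
  Visit ash.
  At ash: go right to aster.
    At aster: no left child.
    Visit aster.
    At aster: go right to ivy.
      At ivy: go left to elm.
        At elm: go left to lime.
          lime is a leaf — visit lime.
        Visit elm.
        At elm: no right child.
      Visit ivy.
      At ivy: go right to teak.
        At teak: go left to kale.
          kale is a leaf — visit kale.
        Visit teak.
        At teak: go right to mint.
          mint is a leaf — visit mint.
Full in-order sequence: cedar, sage, fern, poppy, iris, fig, reed, ash, aster, lime, elm, ivy, kale, teak, mint.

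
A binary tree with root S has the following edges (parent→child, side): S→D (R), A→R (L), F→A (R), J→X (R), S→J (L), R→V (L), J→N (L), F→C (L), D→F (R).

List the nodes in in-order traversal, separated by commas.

In-order visits the left subtree, then the node, then the right subtree.
At S: go left to J.
  At J: go left to N.
    N is a leaf — visit N.
  Visit J.
  At J: go right to X.
    X is a leaf — visit X.
Visit S.
At S: go right to D.
  At D: no left child.
  Visit D.
  At D: go right to F.
    At F: go left to C.
      C is a leaf — visit C.
    Visit F.
    At F: go right to A.
      At A: go left to R.
        At R: go left to V.
          V is a leaf — visit V.
        Visit R.
        At R: no right child.
      Visit A.
      At A: no right child.

N, J, X, S, D, C, F, V, R, A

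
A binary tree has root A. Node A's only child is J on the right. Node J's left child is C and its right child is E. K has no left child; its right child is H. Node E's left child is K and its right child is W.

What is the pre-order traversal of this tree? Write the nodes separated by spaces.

A J C E K H W

Pre-order visits the node, then its left subtree, then its right subtree.
Visit A.
At A: no left child.
At A: go right to J.
  Visit J.
  At J: go left to C.
    C is a leaf — visit C.
  At J: go right to E.
    Visit E.
    At E: go left to K.
      Visit K.
      At K: no left child.
      At K: go right to H.
        H is a leaf — visit H.
    At E: go right to W.
      W is a leaf — visit W.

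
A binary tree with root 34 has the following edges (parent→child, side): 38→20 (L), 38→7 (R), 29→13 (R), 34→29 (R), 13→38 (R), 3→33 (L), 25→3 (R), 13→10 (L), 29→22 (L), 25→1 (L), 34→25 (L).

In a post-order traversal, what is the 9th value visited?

38

Post-order visits the left subtree, then the right subtree, then the node.
At 34: go left to 25.
  At 25: go left to 1.
    1 is a leaf — visit 1.
  At 25: go right to 3.
    At 3: go left to 33.
      33 is a leaf — visit 33.
    At 3: no right child.
    Visit 3.
  Visit 25.
At 34: go right to 29.
  At 29: go left to 22.
    22 is a leaf — visit 22.
  At 29: go right to 13.
    At 13: go left to 10.
      10 is a leaf — visit 10.
    At 13: go right to 38.
      At 38: go left to 20.
        20 is a leaf — visit 20.
      At 38: go right to 7.
        7 is a leaf — visit 7.
      Visit 38.
    Visit 13.
  Visit 29.
Visit 34.
Full post-order sequence: 1, 33, 3, 25, 22, 10, 20, 7, 38, 13, 29, 34.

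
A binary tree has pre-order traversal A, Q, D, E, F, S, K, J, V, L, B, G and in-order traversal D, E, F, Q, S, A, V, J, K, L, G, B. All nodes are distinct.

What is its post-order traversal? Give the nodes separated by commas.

F, E, D, S, Q, V, J, G, B, L, K, A

The first element of pre-order is the root; it splits in-order into left and right subtrees.
Root A: left subtree has 5 nodes {D, E, F, Q, S}, right has 6 {V, J, K, L, G, B}.
  Root Q: left subtree has 3 nodes {D, E, F}, right has 1 {S}.
    Root D: left subtree has 0 nodes { }, right has 2 {E, F}.
      Root E: left subtree has 0 nodes { }, right has 1 {F}.
  Root K: left subtree has 2 nodes {V, J}, right has 3 {L, G, B}.
    Root J: left subtree has 1 node {V}, right has 0 { }.
    Root L: left subtree has 0 nodes { }, right has 2 {G, B}.
      Root B: left subtree has 1 node {G}, right has 0 { }.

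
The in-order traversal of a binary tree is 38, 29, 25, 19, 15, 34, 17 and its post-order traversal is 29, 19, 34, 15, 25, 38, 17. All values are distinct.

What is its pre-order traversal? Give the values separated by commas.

The last element of post-order is the root; it splits in-order into left and right subtrees.
Root 17: left subtree has 6 nodes {38, 29, 25, 19, 15, 34}, right has 0 { }.
  Root 38: left subtree has 0 nodes { }, right has 5 {29, 25, 19, 15, 34}.
    Root 25: left subtree has 1 node {29}, right has 3 {19, 15, 34}.
      Root 15: left subtree has 1 node {19}, right has 1 {34}.

17, 38, 25, 29, 15, 19, 34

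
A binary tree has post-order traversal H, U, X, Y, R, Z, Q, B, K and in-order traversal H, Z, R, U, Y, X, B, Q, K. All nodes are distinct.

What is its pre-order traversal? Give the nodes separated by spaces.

The last element of post-order is the root; it splits in-order into left and right subtrees.
Root K: left subtree has 8 nodes {H, Z, R, U, Y, X, B, Q}, right has 0 { }.
  Root B: left subtree has 6 nodes {H, Z, R, U, Y, X}, right has 1 {Q}.
    Root Z: left subtree has 1 node {H}, right has 4 {R, U, Y, X}.
      Root R: left subtree has 0 nodes { }, right has 3 {U, Y, X}.
        Root Y: left subtree has 1 node {U}, right has 1 {X}.

K B Z H R Y U X Q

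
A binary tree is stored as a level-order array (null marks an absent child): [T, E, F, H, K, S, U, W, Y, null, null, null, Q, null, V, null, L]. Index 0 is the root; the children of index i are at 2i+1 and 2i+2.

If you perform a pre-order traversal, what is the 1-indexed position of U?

Pre-order visits the node, then its left subtree, then its right subtree.
Visit T.
At T: go left to E.
  Visit E.
  At E: go left to H.
    Visit H.
    At H: go left to W.
      Visit W.
      At W: no left child.
      At W: go right to L.
        L is a leaf — visit L.
    At H: go right to Y.
      Y is a leaf — visit Y.
  At E: go right to K.
    K is a leaf — visit K.
At T: go right to F.
  Visit F.
  At F: go left to S.
    Visit S.
    At S: no left child.
    At S: go right to Q.
      Q is a leaf — visit Q.
  At F: go right to U.
    Visit U.
    At U: no left child.
    At U: go right to V.
      V is a leaf — visit V.
Full pre-order sequence: T, E, H, W, L, Y, K, F, S, Q, U, V.

11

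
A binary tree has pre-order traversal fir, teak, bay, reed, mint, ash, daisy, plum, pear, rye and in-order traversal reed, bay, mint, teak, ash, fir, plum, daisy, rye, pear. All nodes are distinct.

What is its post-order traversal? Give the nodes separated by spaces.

The first element of pre-order is the root; it splits in-order into left and right subtrees.
Root fir: left subtree has 5 nodes {reed, bay, mint, teak, ash}, right has 4 {plum, daisy, rye, pear}.
  Root teak: left subtree has 3 nodes {reed, bay, mint}, right has 1 {ash}.
    Root bay: left subtree has 1 node {reed}, right has 1 {mint}.
  Root daisy: left subtree has 1 node {plum}, right has 2 {rye, pear}.
    Root pear: left subtree has 1 node {rye}, right has 0 { }.

reed mint bay ash teak plum rye pear daisy fir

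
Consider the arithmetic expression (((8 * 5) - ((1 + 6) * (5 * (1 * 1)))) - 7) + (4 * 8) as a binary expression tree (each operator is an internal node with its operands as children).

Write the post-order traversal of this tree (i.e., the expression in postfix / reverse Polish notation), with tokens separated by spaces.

Post-order on an expression tree gives postfix notation: for each operator, emit left operand, right operand, then the operator.

8 5 * 1 6 + 5 1 1 * * * - 7 - 4 8 * +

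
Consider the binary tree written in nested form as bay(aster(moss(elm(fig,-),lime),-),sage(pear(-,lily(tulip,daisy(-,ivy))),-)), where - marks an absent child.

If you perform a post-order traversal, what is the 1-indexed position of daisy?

Post-order visits the left subtree, then the right subtree, then the node.
At bay: go left to aster.
  At aster: go left to moss.
    At moss: go left to elm.
      At elm: go left to fig.
        fig is a leaf — visit fig.
      At elm: no right child.
      Visit elm.
    At moss: go right to lime.
      lime is a leaf — visit lime.
    Visit moss.
  At aster: no right child.
  Visit aster.
At bay: go right to sage.
  At sage: go left to pear.
    At pear: no left child.
    At pear: go right to lily.
      At lily: go left to tulip.
        tulip is a leaf — visit tulip.
      At lily: go right to daisy.
        At daisy: no left child.
        At daisy: go right to ivy.
          ivy is a leaf — visit ivy.
        Visit daisy.
      Visit lily.
    Visit pear.
  At sage: no right child.
  Visit sage.
Visit bay.
Full post-order sequence: fig, elm, lime, moss, aster, tulip, ivy, daisy, lily, pear, sage, bay.

8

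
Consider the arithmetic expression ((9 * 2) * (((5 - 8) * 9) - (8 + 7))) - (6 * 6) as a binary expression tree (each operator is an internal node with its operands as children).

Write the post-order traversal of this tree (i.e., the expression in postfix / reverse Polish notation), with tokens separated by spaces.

9 2 * 5 8 - 9 * 8 7 + - * 6 6 * -

Post-order on an expression tree gives postfix notation: for each operator, emit left operand, right operand, then the operator.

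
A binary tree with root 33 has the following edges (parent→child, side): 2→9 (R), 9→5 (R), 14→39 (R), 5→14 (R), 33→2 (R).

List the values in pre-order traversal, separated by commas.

33, 2, 9, 5, 14, 39

Pre-order visits the node, then its left subtree, then its right subtree.
Visit 33.
At 33: no left child.
At 33: go right to 2.
  Visit 2.
  At 2: no left child.
  At 2: go right to 9.
    Visit 9.
    At 9: no left child.
    At 9: go right to 5.
      Visit 5.
      At 5: no left child.
      At 5: go right to 14.
        Visit 14.
        At 14: no left child.
        At 14: go right to 39.
          39 is a leaf — visit 39.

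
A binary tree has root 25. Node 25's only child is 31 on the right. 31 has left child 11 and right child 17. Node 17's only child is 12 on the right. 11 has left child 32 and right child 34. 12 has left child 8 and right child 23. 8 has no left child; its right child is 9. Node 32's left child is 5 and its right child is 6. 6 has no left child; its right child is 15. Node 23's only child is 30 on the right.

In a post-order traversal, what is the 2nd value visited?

15

Post-order visits the left subtree, then the right subtree, then the node.
At 25: no left child.
At 25: go right to 31.
  At 31: go left to 11.
    At 11: go left to 32.
      At 32: go left to 5.
        5 is a leaf — visit 5.
      At 32: go right to 6.
        At 6: no left child.
        At 6: go right to 15.
          15 is a leaf — visit 15.
        Visit 6.
      Visit 32.
    At 11: go right to 34.
      34 is a leaf — visit 34.
    Visit 11.
  At 31: go right to 17.
    At 17: no left child.
    At 17: go right to 12.
      At 12: go left to 8.
        At 8: no left child.
        At 8: go right to 9.
          9 is a leaf — visit 9.
        Visit 8.
      At 12: go right to 23.
        At 23: no left child.
        At 23: go right to 30.
          30 is a leaf — visit 30.
        Visit 23.
      Visit 12.
    Visit 17.
  Visit 31.
Visit 25.
Full post-order sequence: 5, 15, 6, 32, 34, 11, 9, 8, 30, 23, 12, 17, 31, 25.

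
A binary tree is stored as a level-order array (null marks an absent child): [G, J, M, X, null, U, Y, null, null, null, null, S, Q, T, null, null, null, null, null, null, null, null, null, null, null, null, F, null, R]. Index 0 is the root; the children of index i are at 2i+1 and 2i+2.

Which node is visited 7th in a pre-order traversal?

Q

Pre-order visits the node, then its left subtree, then its right subtree.
Visit G.
At G: go left to J.
  Visit J.
  At J: go left to X.
    X is a leaf — visit X.
  At J: no right child.
At G: go right to M.
  Visit M.
  At M: go left to U.
    Visit U.
    At U: go left to S.
      S is a leaf — visit S.
    At U: go right to Q.
      Visit Q.
      At Q: no left child.
      At Q: go right to F.
        F is a leaf — visit F.
  At M: go right to Y.
    Visit Y.
    At Y: go left to T.
      Visit T.
      At T: no left child.
      At T: go right to R.
        R is a leaf — visit R.
    At Y: no right child.
Full pre-order sequence: G, J, X, M, U, S, Q, F, Y, T, R.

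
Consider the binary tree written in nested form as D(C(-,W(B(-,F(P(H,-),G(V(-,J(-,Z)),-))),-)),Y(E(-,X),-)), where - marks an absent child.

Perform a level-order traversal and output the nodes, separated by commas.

D, C, Y, W, E, B, X, F, P, G, H, V, J, Z

Level-order visits nodes level by level from the root, left to right within each level.
Level 0: D
Level 1: C, Y
Level 2: W, E
Level 3: B, X
Level 4: F
Level 5: P, G
Level 6: H, V
Level 7: J
Level 8: Z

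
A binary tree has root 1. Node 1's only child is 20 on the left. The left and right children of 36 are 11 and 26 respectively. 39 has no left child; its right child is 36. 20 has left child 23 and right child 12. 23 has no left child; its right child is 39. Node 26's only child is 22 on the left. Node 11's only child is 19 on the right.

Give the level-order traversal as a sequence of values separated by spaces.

1 20 23 12 39 36 11 26 19 22

Level-order visits nodes level by level from the root, left to right within each level.
Level 0: 1
Level 1: 20
Level 2: 23, 12
Level 3: 39
Level 4: 36
Level 5: 11, 26
Level 6: 19, 22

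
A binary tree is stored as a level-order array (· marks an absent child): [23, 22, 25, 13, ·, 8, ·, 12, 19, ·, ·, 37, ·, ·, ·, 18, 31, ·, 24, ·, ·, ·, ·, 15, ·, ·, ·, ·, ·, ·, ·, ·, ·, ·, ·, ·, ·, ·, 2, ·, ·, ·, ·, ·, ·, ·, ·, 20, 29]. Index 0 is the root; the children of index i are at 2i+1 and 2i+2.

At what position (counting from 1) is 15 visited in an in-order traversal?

In-order visits the left subtree, then the node, then the right subtree.
At 23: go left to 22.
  At 22: go left to 13.
    At 13: go left to 12.
      At 12: go left to 18.
        18 is a leaf — visit 18.
      Visit 12.
      At 12: go right to 31.
        31 is a leaf — visit 31.
    Visit 13.
    At 13: go right to 19.
      At 19: no left child.
      Visit 19.
      At 19: go right to 24.
        At 24: no left child.
        Visit 24.
        At 24: go right to 2.
          2 is a leaf — visit 2.
  Visit 22.
  At 22: no right child.
Visit 23.
At 23: go right to 25.
  At 25: go left to 8.
    At 8: go left to 37.
      At 37: go left to 15.
        At 15: go left to 20.
          20 is a leaf — visit 20.
        Visit 15.
        At 15: go right to 29.
          29 is a leaf — visit 29.
      Visit 37.
      At 37: no right child.
    Visit 8.
    At 8: no right child.
  Visit 25.
  At 25: no right child.
Full in-order sequence: 18, 12, 31, 13, 19, 24, 2, 22, 23, 20, 15, 29, 37, 8, 25.

11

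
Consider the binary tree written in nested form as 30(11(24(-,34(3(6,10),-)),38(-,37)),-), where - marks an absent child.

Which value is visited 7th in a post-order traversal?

Post-order visits the left subtree, then the right subtree, then the node.
At 30: go left to 11.
  At 11: go left to 24.
    At 24: no left child.
    At 24: go right to 34.
      At 34: go left to 3.
        At 3: go left to 6.
          6 is a leaf — visit 6.
        At 3: go right to 10.
          10 is a leaf — visit 10.
        Visit 3.
      At 34: no right child.
      Visit 34.
    Visit 24.
  At 11: go right to 38.
    At 38: no left child.
    At 38: go right to 37.
      37 is a leaf — visit 37.
    Visit 38.
  Visit 11.
At 30: no right child.
Visit 30.
Full post-order sequence: 6, 10, 3, 34, 24, 37, 38, 11, 30.

38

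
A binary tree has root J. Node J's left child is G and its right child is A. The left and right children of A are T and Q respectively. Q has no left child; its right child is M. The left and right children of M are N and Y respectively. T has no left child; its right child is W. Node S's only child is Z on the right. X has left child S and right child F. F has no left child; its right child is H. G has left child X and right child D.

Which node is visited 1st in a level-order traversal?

J

Level-order visits nodes level by level from the root, left to right within each level.
Level 0: J
Level 1: G, A
Level 2: X, D, T, Q
Level 3: S, F, W, M
Level 4: Z, H, N, Y
Full level-order sequence: J, G, A, X, D, T, Q, S, F, W, M, Z, H, N, Y.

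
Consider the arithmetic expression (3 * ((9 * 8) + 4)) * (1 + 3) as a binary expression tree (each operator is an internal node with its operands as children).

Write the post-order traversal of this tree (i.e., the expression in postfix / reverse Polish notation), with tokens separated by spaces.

3 9 8 * 4 + * 1 3 + *

Post-order on an expression tree gives postfix notation: for each operator, emit left operand, right operand, then the operator.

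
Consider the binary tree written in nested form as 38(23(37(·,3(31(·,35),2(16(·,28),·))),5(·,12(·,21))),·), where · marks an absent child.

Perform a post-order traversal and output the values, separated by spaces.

35 31 28 16 2 3 37 21 12 5 23 38

Post-order visits the left subtree, then the right subtree, then the node.
At 38: go left to 23.
  At 23: go left to 37.
    At 37: no left child.
    At 37: go right to 3.
      At 3: go left to 31.
        At 31: no left child.
        At 31: go right to 35.
          35 is a leaf — visit 35.
        Visit 31.
      At 3: go right to 2.
        At 2: go left to 16.
          At 16: no left child.
          At 16: go right to 28.
            28 is a leaf — visit 28.
          Visit 16.
        At 2: no right child.
        Visit 2.
      Visit 3.
    Visit 37.
  At 23: go right to 5.
    At 5: no left child.
    At 5: go right to 12.
      At 12: no left child.
      At 12: go right to 21.
        21 is a leaf — visit 21.
      Visit 12.
    Visit 5.
  Visit 23.
At 38: no right child.
Visit 38.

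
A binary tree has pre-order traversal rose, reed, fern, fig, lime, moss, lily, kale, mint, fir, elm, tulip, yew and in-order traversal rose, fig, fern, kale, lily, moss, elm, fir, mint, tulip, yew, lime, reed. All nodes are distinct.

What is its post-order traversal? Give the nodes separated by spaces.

The first element of pre-order is the root; it splits in-order into left and right subtrees.
Root rose: left subtree has 0 nodes { }, right has 12 {fig, fern, kale, lily, moss, elm, fir, mint, tulip, yew, lime, reed}.
  Root reed: left subtree has 11 nodes {fig, fern, kale, lily, moss, elm, fir, mint, tulip, yew, lime}, right has 0 { }.
    Root fern: left subtree has 1 node {fig}, right has 9 {kale, lily, moss, elm, fir, mint, tulip, yew, lime}.
      Root lime: left subtree has 8 nodes {kale, lily, moss, elm, fir, mint, tulip, yew}, right has 0 { }.
        Root moss: left subtree has 2 nodes {kale, lily}, right has 5 {elm, fir, mint, tulip, yew}.
          Root lily: left subtree has 1 node {kale}, right has 0 { }.
          Root mint: left subtree has 2 nodes {elm, fir}, right has 2 {tulip, yew}.
            Root fir: left subtree has 1 node {elm}, right has 0 { }.
            Root tulip: left subtree has 0 nodes { }, right has 1 {yew}.

fig kale lily elm fir yew tulip mint moss lime fern reed rose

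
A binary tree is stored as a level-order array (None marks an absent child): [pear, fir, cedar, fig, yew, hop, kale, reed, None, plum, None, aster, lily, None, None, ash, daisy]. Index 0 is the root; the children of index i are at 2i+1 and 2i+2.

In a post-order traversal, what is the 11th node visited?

Post-order visits the left subtree, then the right subtree, then the node.
At pear: go left to fir.
  At fir: go left to fig.
    At fig: go left to reed.
      At reed: go left to ash.
        ash is a leaf — visit ash.
      At reed: go right to daisy.
        daisy is a leaf — visit daisy.
      Visit reed.
    At fig: no right child.
    Visit fig.
  At fir: go right to yew.
    At yew: go left to plum.
      plum is a leaf — visit plum.
    At yew: no right child.
    Visit yew.
  Visit fir.
At pear: go right to cedar.
  At cedar: go left to hop.
    At hop: go left to aster.
      aster is a leaf — visit aster.
    At hop: go right to lily.
      lily is a leaf — visit lily.
    Visit hop.
  At cedar: go right to kale.
    kale is a leaf — visit kale.
  Visit cedar.
Visit pear.
Full post-order sequence: ash, daisy, reed, fig, plum, yew, fir, aster, lily, hop, kale, cedar, pear.

kale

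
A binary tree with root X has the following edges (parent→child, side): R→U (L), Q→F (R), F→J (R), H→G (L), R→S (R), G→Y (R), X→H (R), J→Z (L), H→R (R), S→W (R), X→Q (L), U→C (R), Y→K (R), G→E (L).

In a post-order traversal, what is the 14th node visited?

H

Post-order visits the left subtree, then the right subtree, then the node.
At X: go left to Q.
  At Q: no left child.
  At Q: go right to F.
    At F: no left child.
    At F: go right to J.
      At J: go left to Z.
        Z is a leaf — visit Z.
      At J: no right child.
      Visit J.
    Visit F.
  Visit Q.
At X: go right to H.
  At H: go left to G.
    At G: go left to E.
      E is a leaf — visit E.
    At G: go right to Y.
      At Y: no left child.
      At Y: go right to K.
        K is a leaf — visit K.
      Visit Y.
    Visit G.
  At H: go right to R.
    At R: go left to U.
      At U: no left child.
      At U: go right to C.
        C is a leaf — visit C.
      Visit U.
    At R: go right to S.
      At S: no left child.
      At S: go right to W.
        W is a leaf — visit W.
      Visit S.
    Visit R.
  Visit H.
Visit X.
Full post-order sequence: Z, J, F, Q, E, K, Y, G, C, U, W, S, R, H, X.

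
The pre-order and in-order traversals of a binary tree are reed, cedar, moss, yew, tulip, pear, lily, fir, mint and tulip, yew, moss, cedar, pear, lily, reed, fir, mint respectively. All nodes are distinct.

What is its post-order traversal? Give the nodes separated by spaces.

The first element of pre-order is the root; it splits in-order into left and right subtrees.
Root reed: left subtree has 6 nodes {tulip, yew, moss, cedar, pear, lily}, right has 2 {fir, mint}.
  Root cedar: left subtree has 3 nodes {tulip, yew, moss}, right has 2 {pear, lily}.
    Root moss: left subtree has 2 nodes {tulip, yew}, right has 0 { }.
      Root yew: left subtree has 1 node {tulip}, right has 0 { }.
    Root pear: left subtree has 0 nodes { }, right has 1 {lily}.
  Root fir: left subtree has 0 nodes { }, right has 1 {mint}.

tulip yew moss lily pear cedar mint fir reed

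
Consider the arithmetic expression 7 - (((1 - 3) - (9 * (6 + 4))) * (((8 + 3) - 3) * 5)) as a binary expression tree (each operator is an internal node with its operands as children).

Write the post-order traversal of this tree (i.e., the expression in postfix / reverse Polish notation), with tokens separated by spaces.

7 1 3 - 9 6 4 + * - 8 3 + 3 - 5 * * -

Post-order on an expression tree gives postfix notation: for each operator, emit left operand, right operand, then the operator.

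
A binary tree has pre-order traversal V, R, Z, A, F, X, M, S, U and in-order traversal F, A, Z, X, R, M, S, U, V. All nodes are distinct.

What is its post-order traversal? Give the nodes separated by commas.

The first element of pre-order is the root; it splits in-order into left and right subtrees.
Root V: left subtree has 8 nodes {F, A, Z, X, R, M, S, U}, right has 0 { }.
  Root R: left subtree has 4 nodes {F, A, Z, X}, right has 3 {M, S, U}.
    Root Z: left subtree has 2 nodes {F, A}, right has 1 {X}.
      Root A: left subtree has 1 node {F}, right has 0 { }.
    Root M: left subtree has 0 nodes { }, right has 2 {S, U}.
      Root S: left subtree has 0 nodes { }, right has 1 {U}.

F, A, X, Z, U, S, M, R, V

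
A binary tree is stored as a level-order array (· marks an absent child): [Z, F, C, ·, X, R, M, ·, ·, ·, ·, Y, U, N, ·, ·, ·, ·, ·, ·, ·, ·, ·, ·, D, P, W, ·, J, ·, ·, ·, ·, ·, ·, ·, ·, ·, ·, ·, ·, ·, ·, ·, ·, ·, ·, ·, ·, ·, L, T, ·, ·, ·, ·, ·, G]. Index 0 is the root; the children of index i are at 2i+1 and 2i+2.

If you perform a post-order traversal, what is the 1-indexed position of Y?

5

Post-order visits the left subtree, then the right subtree, then the node.
At Z: go left to F.
  At F: no left child.
  At F: go right to X.
    X is a leaf — visit X.
  Visit F.
At Z: go right to C.
  At C: go left to R.
    At R: go left to Y.
      At Y: no left child.
      At Y: go right to D.
        At D: no left child.
        At D: go right to L.
          L is a leaf — visit L.
        Visit D.
      Visit Y.
    At R: go right to U.
      At U: go left to P.
        At P: go left to T.
          T is a leaf — visit T.
        At P: no right child.
        Visit P.
      At U: go right to W.
        W is a leaf — visit W.
      Visit U.
    Visit R.
  At C: go right to M.
    At M: go left to N.
      At N: no left child.
      At N: go right to J.
        At J: go left to G.
          G is a leaf — visit G.
        At J: no right child.
        Visit J.
      Visit N.
    At M: no right child.
    Visit M.
  Visit C.
Visit Z.
Full post-order sequence: X, F, L, D, Y, T, P, W, U, R, G, J, N, M, C, Z.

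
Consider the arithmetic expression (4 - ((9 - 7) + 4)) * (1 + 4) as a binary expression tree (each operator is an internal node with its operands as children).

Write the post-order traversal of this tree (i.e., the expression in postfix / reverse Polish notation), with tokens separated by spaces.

4 9 7 - 4 + - 1 4 + *

Post-order on an expression tree gives postfix notation: for each operator, emit left operand, right operand, then the operator.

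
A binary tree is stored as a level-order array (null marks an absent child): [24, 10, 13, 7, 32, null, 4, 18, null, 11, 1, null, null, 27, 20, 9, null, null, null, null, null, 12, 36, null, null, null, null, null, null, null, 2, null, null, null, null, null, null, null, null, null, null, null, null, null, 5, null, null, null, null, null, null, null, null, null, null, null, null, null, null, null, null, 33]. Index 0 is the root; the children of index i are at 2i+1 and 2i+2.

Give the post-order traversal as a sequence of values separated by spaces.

Post-order visits the left subtree, then the right subtree, then the node.
At 24: go left to 10.
  At 10: go left to 7.
    At 7: go left to 18.
      At 18: go left to 9.
        9 is a leaf — visit 9.
      At 18: no right child.
      Visit 18.
    At 7: no right child.
    Visit 7.
  At 10: go right to 32.
    At 32: go left to 11.
      11 is a leaf — visit 11.
    At 32: go right to 1.
      At 1: go left to 12.
        At 12: no left child.
        At 12: go right to 5.
          5 is a leaf — visit 5.
        Visit 12.
      At 1: go right to 36.
        36 is a leaf — visit 36.
      Visit 1.
    Visit 32.
  Visit 10.
At 24: go right to 13.
  At 13: no left child.
  At 13: go right to 4.
    At 4: go left to 27.
      27 is a leaf — visit 27.
    At 4: go right to 20.
      At 20: no left child.
      At 20: go right to 2.
        At 2: go left to 33.
          33 is a leaf — visit 33.
        At 2: no right child.
        Visit 2.
      Visit 20.
    Visit 4.
  Visit 13.
Visit 24.

9 18 7 11 5 12 36 1 32 10 27 33 2 20 4 13 24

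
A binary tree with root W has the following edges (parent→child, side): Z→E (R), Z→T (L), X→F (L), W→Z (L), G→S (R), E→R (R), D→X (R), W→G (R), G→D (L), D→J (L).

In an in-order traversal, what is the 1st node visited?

T

In-order visits the left subtree, then the node, then the right subtree.
At W: go left to Z.
  At Z: go left to T.
    T is a leaf — visit T.
  Visit Z.
  At Z: go right to E.
    At E: no left child.
    Visit E.
    At E: go right to R.
      R is a leaf — visit R.
Visit W.
At W: go right to G.
  At G: go left to D.
    At D: go left to J.
      J is a leaf — visit J.
    Visit D.
    At D: go right to X.
      At X: go left to F.
        F is a leaf — visit F.
      Visit X.
      At X: no right child.
  Visit G.
  At G: go right to S.
    S is a leaf — visit S.
Full in-order sequence: T, Z, E, R, W, J, D, F, X, G, S.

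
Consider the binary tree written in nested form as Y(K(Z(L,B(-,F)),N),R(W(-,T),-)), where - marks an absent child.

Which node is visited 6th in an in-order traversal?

In-order visits the left subtree, then the node, then the right subtree.
At Y: go left to K.
  At K: go left to Z.
    At Z: go left to L.
      L is a leaf — visit L.
    Visit Z.
    At Z: go right to B.
      At B: no left child.
      Visit B.
      At B: go right to F.
        F is a leaf — visit F.
  Visit K.
  At K: go right to N.
    N is a leaf — visit N.
Visit Y.
At Y: go right to R.
  At R: go left to W.
    At W: no left child.
    Visit W.
    At W: go right to T.
      T is a leaf — visit T.
  Visit R.
  At R: no right child.
Full in-order sequence: L, Z, B, F, K, N, Y, W, T, R.

N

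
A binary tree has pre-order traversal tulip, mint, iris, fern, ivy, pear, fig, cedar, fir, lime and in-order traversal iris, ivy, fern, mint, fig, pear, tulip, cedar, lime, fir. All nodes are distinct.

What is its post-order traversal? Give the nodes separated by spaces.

The first element of pre-order is the root; it splits in-order into left and right subtrees.
Root tulip: left subtree has 6 nodes {iris, ivy, fern, mint, fig, pear}, right has 3 {cedar, lime, fir}.
  Root mint: left subtree has 3 nodes {iris, ivy, fern}, right has 2 {fig, pear}.
    Root iris: left subtree has 0 nodes { }, right has 2 {ivy, fern}.
      Root fern: left subtree has 1 node {ivy}, right has 0 { }.
    Root pear: left subtree has 1 node {fig}, right has 0 { }.
  Root cedar: left subtree has 0 nodes { }, right has 2 {lime, fir}.
    Root fir: left subtree has 1 node {lime}, right has 0 { }.

ivy fern iris fig pear mint lime fir cedar tulip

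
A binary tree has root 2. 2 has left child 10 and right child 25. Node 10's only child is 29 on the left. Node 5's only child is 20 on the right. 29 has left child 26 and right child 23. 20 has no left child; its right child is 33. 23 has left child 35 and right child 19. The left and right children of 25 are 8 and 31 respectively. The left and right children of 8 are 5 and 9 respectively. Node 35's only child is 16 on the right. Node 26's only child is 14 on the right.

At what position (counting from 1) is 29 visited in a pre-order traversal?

3

Pre-order visits the node, then its left subtree, then its right subtree.
Visit 2.
At 2: go left to 10.
  Visit 10.
  At 10: go left to 29.
    Visit 29.
    At 29: go left to 26.
      Visit 26.
      At 26: no left child.
      At 26: go right to 14.
        14 is a leaf — visit 14.
    At 29: go right to 23.
      Visit 23.
      At 23: go left to 35.
        Visit 35.
        At 35: no left child.
        At 35: go right to 16.
          16 is a leaf — visit 16.
      At 23: go right to 19.
        19 is a leaf — visit 19.
  At 10: no right child.
At 2: go right to 25.
  Visit 25.
  At 25: go left to 8.
    Visit 8.
    At 8: go left to 5.
      Visit 5.
      At 5: no left child.
      At 5: go right to 20.
        Visit 20.
        At 20: no left child.
        At 20: go right to 33.
          33 is a leaf — visit 33.
    At 8: go right to 9.
      9 is a leaf — visit 9.
  At 25: go right to 31.
    31 is a leaf — visit 31.
Full pre-order sequence: 2, 10, 29, 26, 14, 23, 35, 16, 19, 25, 8, 5, 20, 33, 9, 31.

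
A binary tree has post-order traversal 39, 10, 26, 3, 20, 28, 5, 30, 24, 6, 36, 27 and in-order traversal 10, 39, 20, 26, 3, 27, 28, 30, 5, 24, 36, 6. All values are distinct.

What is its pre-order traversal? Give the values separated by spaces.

27 20 10 39 3 26 36 24 30 28 5 6

The last element of post-order is the root; it splits in-order into left and right subtrees.
Root 27: left subtree has 5 nodes {10, 39, 20, 26, 3}, right has 6 {28, 30, 5, 24, 36, 6}.
  Root 20: left subtree has 2 nodes {10, 39}, right has 2 {26, 3}.
    Root 10: left subtree has 0 nodes { }, right has 1 {39}.
    Root 3: left subtree has 1 node {26}, right has 0 { }.
  Root 36: left subtree has 4 nodes {28, 30, 5, 24}, right has 1 {6}.
    Root 24: left subtree has 3 nodes {28, 30, 5}, right has 0 { }.
      Root 30: left subtree has 1 node {28}, right has 1 {5}.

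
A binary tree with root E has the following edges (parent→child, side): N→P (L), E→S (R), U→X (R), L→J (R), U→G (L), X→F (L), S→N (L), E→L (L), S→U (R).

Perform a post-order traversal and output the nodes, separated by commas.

Post-order visits the left subtree, then the right subtree, then the node.
At E: go left to L.
  At L: no left child.
  At L: go right to J.
    J is a leaf — visit J.
  Visit L.
At E: go right to S.
  At S: go left to N.
    At N: go left to P.
      P is a leaf — visit P.
    At N: no right child.
    Visit N.
  At S: go right to U.
    At U: go left to G.
      G is a leaf — visit G.
    At U: go right to X.
      At X: go left to F.
        F is a leaf — visit F.
      At X: no right child.
      Visit X.
    Visit U.
  Visit S.
Visit E.

J, L, P, N, G, F, X, U, S, E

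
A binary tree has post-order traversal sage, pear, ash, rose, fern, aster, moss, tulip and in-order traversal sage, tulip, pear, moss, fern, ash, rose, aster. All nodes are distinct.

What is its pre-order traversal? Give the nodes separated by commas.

The last element of post-order is the root; it splits in-order into left and right subtrees.
Root tulip: left subtree has 1 node {sage}, right has 6 {pear, moss, fern, ash, rose, aster}.
  Root moss: left subtree has 1 node {pear}, right has 4 {fern, ash, rose, aster}.
    Root aster: left subtree has 3 nodes {fern, ash, rose}, right has 0 { }.
      Root fern: left subtree has 0 nodes { }, right has 2 {ash, rose}.
        Root rose: left subtree has 1 node {ash}, right has 0 { }.

tulip, sage, moss, pear, aster, fern, rose, ash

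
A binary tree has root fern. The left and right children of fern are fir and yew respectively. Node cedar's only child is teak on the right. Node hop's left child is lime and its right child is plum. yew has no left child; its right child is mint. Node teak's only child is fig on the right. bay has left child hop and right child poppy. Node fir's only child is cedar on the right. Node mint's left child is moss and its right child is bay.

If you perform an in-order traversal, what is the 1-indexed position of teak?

In-order visits the left subtree, then the node, then the right subtree.
At fern: go left to fir.
  At fir: no left child.
  Visit fir.
  At fir: go right to cedar.
    At cedar: no left child.
    Visit cedar.
    At cedar: go right to teak.
      At teak: no left child.
      Visit teak.
      At teak: go right to fig.
        fig is a leaf — visit fig.
Visit fern.
At fern: go right to yew.
  At yew: no left child.
  Visit yew.
  At yew: go right to mint.
    At mint: go left to moss.
      moss is a leaf — visit moss.
    Visit mint.
    At mint: go right to bay.
      At bay: go left to hop.
        At hop: go left to lime.
          lime is a leaf — visit lime.
        Visit hop.
        At hop: go right to plum.
          plum is a leaf — visit plum.
      Visit bay.
      At bay: go right to poppy.
        poppy is a leaf — visit poppy.
Full in-order sequence: fir, cedar, teak, fig, fern, yew, moss, mint, lime, hop, plum, bay, poppy.

3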